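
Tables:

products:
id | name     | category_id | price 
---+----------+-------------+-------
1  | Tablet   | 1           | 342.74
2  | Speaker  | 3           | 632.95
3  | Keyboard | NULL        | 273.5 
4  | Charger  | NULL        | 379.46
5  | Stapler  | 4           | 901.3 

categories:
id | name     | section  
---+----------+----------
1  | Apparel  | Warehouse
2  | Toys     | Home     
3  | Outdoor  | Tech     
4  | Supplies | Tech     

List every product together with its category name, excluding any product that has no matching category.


INNER JOIN keeps only products rows whose category_id matches an id in categories. Walk through each product:
  - product 1 (Tablet): category_id=1 -> matches Apparel
  - product 2 (Speaker): category_id=3 -> matches Outdoor
  - product 3 (Keyboard): category_id=NULL, no match -> dropped
  - product 4 (Charger): category_id=NULL, no match -> dropped
  - product 5 (Stapler): category_id=4 -> matches Supplies
So 2 of 5 rows are dropped.

SQL:
SELECT a.name, b.name AS category
FROM products a
INNER JOIN categories b ON a.category_id = b.id

Result:
name    | category
--------+---------
Tablet  | Apparel 
Speaker | Outdoor 
Stapler | Supplies


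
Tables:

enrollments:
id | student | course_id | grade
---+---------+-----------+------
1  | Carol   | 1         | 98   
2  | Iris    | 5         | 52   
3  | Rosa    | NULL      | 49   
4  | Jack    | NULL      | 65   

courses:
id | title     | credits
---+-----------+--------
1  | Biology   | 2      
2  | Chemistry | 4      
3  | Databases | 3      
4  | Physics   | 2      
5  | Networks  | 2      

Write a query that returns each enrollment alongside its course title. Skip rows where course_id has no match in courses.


INNER JOIN keeps only enrollments rows whose course_id matches an id in courses. Walk through each enrollment:
  - enrollment 1 (Carol): course_id=1 -> matches Biology
  - enrollment 2 (Iris): course_id=5 -> matches Networks
  - enrollment 3 (Rosa): course_id=NULL, no match -> dropped
  - enrollment 4 (Jack): course_id=NULL, no match -> dropped
So 2 of 4 rows are dropped.

SQL:
SELECT a.student, b.title AS course
FROM enrollments a
INNER JOIN courses b ON a.course_id = b.id

Result:
student | course  
--------+---------
Carol   | Biology 
Iris    | Networks


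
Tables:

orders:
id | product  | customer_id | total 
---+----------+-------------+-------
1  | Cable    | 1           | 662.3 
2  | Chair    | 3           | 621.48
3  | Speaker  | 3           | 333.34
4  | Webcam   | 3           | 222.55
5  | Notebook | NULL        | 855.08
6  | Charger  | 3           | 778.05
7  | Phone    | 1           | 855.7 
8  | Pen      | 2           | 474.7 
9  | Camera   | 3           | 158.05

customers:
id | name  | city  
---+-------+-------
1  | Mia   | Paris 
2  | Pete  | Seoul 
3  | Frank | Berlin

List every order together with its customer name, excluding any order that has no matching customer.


INNER JOIN keeps only orders rows whose customer_id matches an id in customers. Walk through each order:
  - order 1 (Cable): customer_id=1 -> matches Mia
  - order 2 (Chair): customer_id=3 -> matches Frank
  - order 3 (Speaker): customer_id=3 -> matches Frank
  - order 4 (Webcam): customer_id=3 -> matches Frank
  - order 5 (Notebook): customer_id=NULL, no match -> dropped
  - order 6 (Charger): customer_id=3 -> matches Frank
  - order 7 (Phone): customer_id=1 -> matches Mia
  - order 8 (Pen): customer_id=2 -> matches Pete
  - order 9 (Camera): customer_id=3 -> matches Frank
So 1 of 9 rows is dropped.

SQL:
SELECT a.product, b.name AS customer
FROM orders a
INNER JOIN customers b ON a.customer_id = b.id

Result:
product | customer
--------+---------
Cable   | Mia     
Chair   | Frank   
Speaker | Frank   
Webcam  | Frank   
Charger | Frank   
Phone   | Mia     
Pen     | Pete    
Camera  | Frank   


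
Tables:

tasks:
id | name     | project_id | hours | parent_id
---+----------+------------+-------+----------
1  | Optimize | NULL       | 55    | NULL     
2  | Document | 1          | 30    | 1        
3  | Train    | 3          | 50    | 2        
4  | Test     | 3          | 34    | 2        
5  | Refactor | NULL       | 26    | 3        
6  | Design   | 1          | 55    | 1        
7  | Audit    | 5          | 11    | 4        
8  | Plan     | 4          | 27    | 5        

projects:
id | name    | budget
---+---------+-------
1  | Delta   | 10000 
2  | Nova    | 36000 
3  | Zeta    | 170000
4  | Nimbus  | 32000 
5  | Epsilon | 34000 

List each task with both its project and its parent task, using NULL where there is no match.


Two LEFT JOINs from the same base table tasks: one to projects via project_id, one to tasks itself via parent_id. Both are LEFT so every task is preserved.
Match against projects:
  - task 1 (Optimize): project_id=NULL, no match -> kept with NULL
  - task 2 (Document): project_id=1 -> matches Delta
  - task 3 (Train): project_id=3 -> matches Zeta
  - task 4 (Test): project_id=3 -> matches Zeta
  - task 5 (Refactor): project_id=NULL, no match -> kept with NULL
  - task 6 (Design): project_id=1 -> matches Delta
  - task 7 (Audit): project_id=5 -> matches Epsilon
  - task 8 (Plan): project_id=4 -> matches Nimbus
Match against tasks (self):
  - task 1 (Optimize): parent_id=NULL -> NULL
  - task 2 (Document): parent_id=1 -> Optimize
  - task 3 (Train): parent_id=2 -> Document
  - task 4 (Test): parent_id=2 -> Document
  - task 5 (Refactor): parent_id=3 -> Train
  - task 6 (Design): parent_id=1 -> Optimize
  - task 7 (Audit): parent_id=4 -> Test
  - task 8 (Plan): parent_id=5 -> Refactor

SQL:
SELECT a.name, b.name AS project, c.name AS parent
FROM tasks a
LEFT JOIN projects b ON a.project_id = b.id
LEFT JOIN tasks c ON a.parent_id = c.id

Result:
name     | project | parent  
---------+---------+---------
Optimize | NULL    | NULL    
Document | Delta   | Optimize
Train    | Zeta    | Document
Test     | Zeta    | Document
Refactor | NULL    | Train   
Design   | Delta   | Optimize
Audit    | Epsilon | Test    
Plan     | Nimbus  | Refactor


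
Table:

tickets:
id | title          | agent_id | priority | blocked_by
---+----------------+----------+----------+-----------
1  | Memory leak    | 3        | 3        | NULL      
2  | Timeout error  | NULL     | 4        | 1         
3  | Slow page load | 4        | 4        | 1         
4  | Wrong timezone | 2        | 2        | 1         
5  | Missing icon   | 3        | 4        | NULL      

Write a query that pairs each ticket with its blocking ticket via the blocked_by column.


This is a self-join: tickets is joined to a second copy of itself, matching each row's blocked_by to another row's id. Use LEFT JOIN so rows with blocked_by=NULL are kept.
  - ticket 1 (Memory leak): blocked_by=NULL -> NULL
  - ticket 2 (Timeout error): blocked_by=1 -> Memory leak
  - ticket 3 (Slow page load): blocked_by=1 -> Memory leak
  - ticket 4 (Wrong timezone): blocked_by=1 -> Memory leak
  - ticket 5 (Missing icon): blocked_by=NULL -> NULL

SQL:
SELECT a.title AS item, b.title AS blocked_by
FROM tickets a
LEFT JOIN tickets b ON a.blocked_by = b.id

Result:
item           | blocked_by 
---------------+------------
Memory leak    | NULL       
Timeout error  | Memory leak
Slow page load | Memory leak
Wrong timezone | Memory leak
Missing icon   | NULL       


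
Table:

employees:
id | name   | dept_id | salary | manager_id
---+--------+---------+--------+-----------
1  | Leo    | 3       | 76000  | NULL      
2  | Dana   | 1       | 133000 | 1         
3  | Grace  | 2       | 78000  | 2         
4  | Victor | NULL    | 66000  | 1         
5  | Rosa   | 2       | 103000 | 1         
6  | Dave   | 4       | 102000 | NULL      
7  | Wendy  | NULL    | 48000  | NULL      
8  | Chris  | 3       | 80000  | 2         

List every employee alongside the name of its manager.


This is a self-join: employees is joined to a second copy of itself, matching each row's manager_id to another row's id. Use LEFT JOIN so rows with manager_id=NULL are kept.
  - employee 1 (Leo): manager_id=NULL -> NULL
  - employee 2 (Dana): manager_id=1 -> Leo
  - employee 3 (Grace): manager_id=2 -> Dana
  - employee 4 (Victor): manager_id=1 -> Leo
  - employee 5 (Rosa): manager_id=1 -> Leo
  - employee 6 (Dave): manager_id=NULL -> NULL
  - employee 7 (Wendy): manager_id=NULL -> NULL
  - employee 8 (Chris): manager_id=2 -> Dana

SQL:
SELECT a.name AS item, b.name AS manager
FROM employees a
LEFT JOIN employees b ON a.manager_id = b.id

Result:
item   | manager
-------+--------
Leo    | NULL   
Dana   | Leo    
Grace  | Dana   
Victor | Leo    
Rosa   | Leo    
Dave   | NULL   
Wendy  | NULL   
Chris  | Dana   


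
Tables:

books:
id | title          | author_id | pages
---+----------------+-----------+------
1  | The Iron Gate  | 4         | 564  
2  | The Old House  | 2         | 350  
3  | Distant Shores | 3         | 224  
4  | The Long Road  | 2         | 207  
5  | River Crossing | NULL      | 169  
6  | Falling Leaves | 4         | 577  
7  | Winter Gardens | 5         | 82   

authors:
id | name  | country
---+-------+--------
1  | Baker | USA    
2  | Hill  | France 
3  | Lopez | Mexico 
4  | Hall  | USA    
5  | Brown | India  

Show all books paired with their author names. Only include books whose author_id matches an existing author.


INNER JOIN keeps only books rows whose author_id matches an id in authors. Walk through each book:
  - book 1 (The Iron Gate): author_id=4 -> matches Hall
  - book 2 (The Old House): author_id=2 -> matches Hill
  - book 3 (Distant Shores): author_id=3 -> matches Lopez
  - book 4 (The Long Road): author_id=2 -> matches Hill
  - book 5 (River Crossing): author_id=NULL, no match -> dropped
  - book 6 (Falling Leaves): author_id=4 -> matches Hall
  - book 7 (Winter Gardens): author_id=5 -> matches Brown
So 1 of 7 rows is dropped.

SQL:
SELECT a.title, b.name AS author
FROM books a
INNER JOIN authors b ON a.author_id = b.id

Result:
title          | author
---------------+-------
The Iron Gate  | Hall  
The Old House  | Hill  
Distant Shores | Lopez 
The Long Road  | Hill  
Falling Leaves | Hall  
Winter Gardens | Brown 


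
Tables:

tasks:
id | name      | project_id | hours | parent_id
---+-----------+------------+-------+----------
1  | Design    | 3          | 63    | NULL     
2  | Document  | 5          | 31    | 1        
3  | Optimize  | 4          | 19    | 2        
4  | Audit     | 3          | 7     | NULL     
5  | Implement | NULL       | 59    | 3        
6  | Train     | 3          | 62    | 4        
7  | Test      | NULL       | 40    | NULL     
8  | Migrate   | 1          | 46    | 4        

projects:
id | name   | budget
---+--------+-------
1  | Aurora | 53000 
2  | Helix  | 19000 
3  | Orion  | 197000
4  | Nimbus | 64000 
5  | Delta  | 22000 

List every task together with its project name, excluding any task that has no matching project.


INNER JOIN keeps only tasks rows whose project_id matches an id in projects. Walk through each task:
  - task 1 (Design): project_id=3 -> matches Orion
  - task 2 (Document): project_id=5 -> matches Delta
  - task 3 (Optimize): project_id=4 -> matches Nimbus
  - task 4 (Audit): project_id=3 -> matches Orion
  - task 5 (Implement): project_id=NULL, no match -> dropped
  - task 6 (Train): project_id=3 -> matches Orion
  - task 7 (Test): project_id=NULL, no match -> dropped
  - task 8 (Migrate): project_id=1 -> matches Aurora
So 2 of 8 rows are dropped.

SQL:
SELECT a.name, b.name AS project
FROM tasks a
INNER JOIN projects b ON a.project_id = b.id

Result:
name     | project
---------+--------
Design   | Orion  
Document | Delta  
Optimize | Nimbus 
Audit    | Orion  
Train    | Orion  
Migrate  | Aurora 


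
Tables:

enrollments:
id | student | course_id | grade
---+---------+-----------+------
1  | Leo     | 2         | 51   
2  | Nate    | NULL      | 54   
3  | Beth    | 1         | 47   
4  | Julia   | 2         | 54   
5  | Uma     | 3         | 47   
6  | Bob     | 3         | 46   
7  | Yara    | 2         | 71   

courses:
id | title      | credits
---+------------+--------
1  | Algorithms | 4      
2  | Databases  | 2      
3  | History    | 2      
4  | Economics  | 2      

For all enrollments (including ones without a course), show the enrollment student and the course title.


LEFT JOIN keeps every row from enrollments (the left table); where course_id has no match in courses, the course columns become NULL. Walk through each enrollment:
  - enrollment 1 (Leo): course_id=2 -> matches Databases
  - enrollment 2 (Nate): course_id=NULL, no match -> kept with NULL
  - enrollment 3 (Beth): course_id=1 -> matches Algorithms
  - enrollment 4 (Julia): course_id=2 -> matches Databases
  - enrollment 5 (Uma): course_id=3 -> matches History
  - enrollment 6 (Bob): course_id=3 -> matches History
  - enrollment 7 (Yara): course_id=2 -> matches Databases
All 7 rows appear; 1 has NULL course.

SQL:
SELECT a.student, b.title AS course
FROM enrollments a
LEFT JOIN courses b ON a.course_id = b.id

Result:
student | course    
--------+-----------
Leo     | Databases 
Nate    | NULL      
Beth    | Algorithms
Julia   | Databases 
Uma     | History   
Bob     | History   
Yara    | Databases 


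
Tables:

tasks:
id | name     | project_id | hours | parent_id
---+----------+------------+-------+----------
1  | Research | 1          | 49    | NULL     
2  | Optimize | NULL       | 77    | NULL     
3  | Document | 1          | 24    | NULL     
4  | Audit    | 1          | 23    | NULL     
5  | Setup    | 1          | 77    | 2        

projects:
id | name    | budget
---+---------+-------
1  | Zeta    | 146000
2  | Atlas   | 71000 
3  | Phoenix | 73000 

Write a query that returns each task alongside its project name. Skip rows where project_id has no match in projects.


INNER JOIN keeps only tasks rows whose project_id matches an id in projects. Walk through each task:
  - task 1 (Research): project_id=1 -> matches Zeta
  - task 2 (Optimize): project_id=NULL, no match -> dropped
  - task 3 (Document): project_id=1 -> matches Zeta
  - task 4 (Audit): project_id=1 -> matches Zeta
  - task 5 (Setup): project_id=1 -> matches Zeta
So 1 of 5 rows is dropped.

SQL:
SELECT a.name, b.name AS project
FROM tasks a
INNER JOIN projects b ON a.project_id = b.id

Result:
name     | project
---------+--------
Research | Zeta   
Document | Zeta   
Audit    | Zeta   
Setup    | Zeta   


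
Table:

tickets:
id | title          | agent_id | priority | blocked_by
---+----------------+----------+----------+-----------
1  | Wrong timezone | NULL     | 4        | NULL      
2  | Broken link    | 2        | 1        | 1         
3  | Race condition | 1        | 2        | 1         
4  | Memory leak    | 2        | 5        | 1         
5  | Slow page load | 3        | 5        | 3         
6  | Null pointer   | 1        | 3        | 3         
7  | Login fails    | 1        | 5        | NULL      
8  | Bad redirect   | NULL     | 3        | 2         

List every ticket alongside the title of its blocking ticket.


This is a self-join: tickets is joined to a second copy of itself, matching each row's blocked_by to another row's id. Use LEFT JOIN so rows with blocked_by=NULL are kept.
  - ticket 1 (Wrong timezone): blocked_by=NULL -> NULL
  - ticket 2 (Broken link): blocked_by=1 -> Wrong timezone
  - ticket 3 (Race condition): blocked_by=1 -> Wrong timezone
  - ticket 4 (Memory leak): blocked_by=1 -> Wrong timezone
  - ticket 5 (Slow page load): blocked_by=3 -> Race condition
  - ticket 6 (Null pointer): blocked_by=3 -> Race condition
  - ticket 7 (Login fails): blocked_by=NULL -> NULL
  - ticket 8 (Bad redirect): blocked_by=2 -> Broken link

SQL:
SELECT a.title AS item, b.title AS blocked_by
FROM tickets a
LEFT JOIN tickets b ON a.blocked_by = b.id

Result:
item           | blocked_by    
---------------+---------------
Wrong timezone | NULL          
Broken link    | Wrong timezone
Race condition | Wrong timezone
Memory leak    | Wrong timezone
Slow page load | Race condition
Null pointer   | Race condition
Login fails    | NULL          
Bad redirect   | Broken link   


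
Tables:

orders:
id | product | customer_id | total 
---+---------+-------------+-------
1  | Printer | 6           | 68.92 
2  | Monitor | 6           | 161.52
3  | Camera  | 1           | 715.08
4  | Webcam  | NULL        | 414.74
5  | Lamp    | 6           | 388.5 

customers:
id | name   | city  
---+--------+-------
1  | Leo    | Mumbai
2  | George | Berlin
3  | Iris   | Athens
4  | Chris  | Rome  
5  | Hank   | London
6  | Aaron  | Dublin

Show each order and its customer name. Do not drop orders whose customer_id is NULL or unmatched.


LEFT JOIN keeps every row from orders (the left table); where customer_id has no match in customers, the customer columns become NULL. Walk through each order:
  - order 1 (Printer): customer_id=6 -> matches Aaron
  - order 2 (Monitor): customer_id=6 -> matches Aaron
  - order 3 (Camera): customer_id=1 -> matches Leo
  - order 4 (Webcam): customer_id=NULL, no match -> kept with NULL
  - order 5 (Lamp): customer_id=6 -> matches Aaron
All 5 rows appear; 1 has NULL customer.

SQL:
SELECT a.product, b.name AS customer
FROM orders a
LEFT JOIN customers b ON a.customer_id = b.id

Result:
product | customer
--------+---------
Printer | Aaron   
Monitor | Aaron   
Camera  | Leo     
Webcam  | NULL    
Lamp    | Aaron   


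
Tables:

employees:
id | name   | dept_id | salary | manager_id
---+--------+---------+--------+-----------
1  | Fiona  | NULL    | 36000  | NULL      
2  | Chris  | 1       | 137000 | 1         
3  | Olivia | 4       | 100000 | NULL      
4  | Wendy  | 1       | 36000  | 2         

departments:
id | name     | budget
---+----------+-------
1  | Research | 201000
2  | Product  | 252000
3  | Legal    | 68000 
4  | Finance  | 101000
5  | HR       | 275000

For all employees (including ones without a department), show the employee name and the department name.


LEFT JOIN keeps every row from employees (the left table); where dept_id has no match in departments, the department columns become NULL. Walk through each employee:
  - employee 1 (Fiona): dept_id=NULL, no match -> kept with NULL
  - employee 2 (Chris): dept_id=1 -> matches Research
  - employee 3 (Olivia): dept_id=4 -> matches Finance
  - employee 4 (Wendy): dept_id=1 -> matches Research
All 4 rows appear; 1 has NULL department.

SQL:
SELECT a.name, b.name AS department
FROM employees a
LEFT JOIN departments b ON a.dept_id = b.id

Result:
name   | department
-------+-----------
Fiona  | NULL      
Chris  | Research  
Olivia | Finance   
Wendy  | Research  


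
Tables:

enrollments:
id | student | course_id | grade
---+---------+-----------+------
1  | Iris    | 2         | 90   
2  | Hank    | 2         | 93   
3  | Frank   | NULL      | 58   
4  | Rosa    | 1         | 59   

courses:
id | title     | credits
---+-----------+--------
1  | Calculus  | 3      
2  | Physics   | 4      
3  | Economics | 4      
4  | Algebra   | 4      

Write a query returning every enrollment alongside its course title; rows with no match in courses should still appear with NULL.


LEFT JOIN keeps every row from enrollments (the left table); where course_id has no match in courses, the course columns become NULL. Walk through each enrollment:
  - enrollment 1 (Iris): course_id=2 -> matches Physics
  - enrollment 2 (Hank): course_id=2 -> matches Physics
  - enrollment 3 (Frank): course_id=NULL, no match -> kept with NULL
  - enrollment 4 (Rosa): course_id=1 -> matches Calculus
All 4 rows appear; 1 has NULL course.

SQL:
SELECT a.student, b.title AS course
FROM enrollments a
LEFT JOIN courses b ON a.course_id = b.id

Result:
student | course  
--------+---------
Iris    | Physics 
Hank    | Physics 
Frank   | NULL    
Rosa    | Calculus


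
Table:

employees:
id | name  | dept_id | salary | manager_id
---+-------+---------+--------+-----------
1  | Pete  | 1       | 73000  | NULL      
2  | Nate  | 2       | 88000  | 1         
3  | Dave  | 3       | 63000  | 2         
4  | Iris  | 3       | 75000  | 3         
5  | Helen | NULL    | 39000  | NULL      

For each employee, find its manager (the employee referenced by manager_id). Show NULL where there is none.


This is a self-join: employees is joined to a second copy of itself, matching each row's manager_id to another row's id. Use LEFT JOIN so rows with manager_id=NULL are kept.
  - employee 1 (Pete): manager_id=NULL -> NULL
  - employee 2 (Nate): manager_id=1 -> Pete
  - employee 3 (Dave): manager_id=2 -> Nate
  - employee 4 (Iris): manager_id=3 -> Dave
  - employee 5 (Helen): manager_id=NULL -> NULL

SQL:
SELECT a.name AS item, b.name AS manager
FROM employees a
LEFT JOIN employees b ON a.manager_id = b.id

Result:
item  | manager
------+--------
Pete  | NULL   
Nate  | Pete   
Dave  | Nate   
Iris  | Dave   
Helen | NULL   


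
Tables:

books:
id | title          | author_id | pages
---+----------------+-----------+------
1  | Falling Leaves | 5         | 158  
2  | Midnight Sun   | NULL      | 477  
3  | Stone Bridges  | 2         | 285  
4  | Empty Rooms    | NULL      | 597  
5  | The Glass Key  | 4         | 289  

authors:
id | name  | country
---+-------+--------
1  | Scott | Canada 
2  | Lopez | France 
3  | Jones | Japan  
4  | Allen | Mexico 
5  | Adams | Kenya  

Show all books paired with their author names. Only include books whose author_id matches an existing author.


INNER JOIN keeps only books rows whose author_id matches an id in authors. Walk through each book:
  - book 1 (Falling Leaves): author_id=5 -> matches Adams
  - book 2 (Midnight Sun): author_id=NULL, no match -> dropped
  - book 3 (Stone Bridges): author_id=2 -> matches Lopez
  - book 4 (Empty Rooms): author_id=NULL, no match -> dropped
  - book 5 (The Glass Key): author_id=4 -> matches Allen
So 2 of 5 rows are dropped.

SQL:
SELECT a.title, b.name AS author
FROM books a
INNER JOIN authors b ON a.author_id = b.id

Result:
title          | author
---------------+-------
Falling Leaves | Adams 
Stone Bridges  | Lopez 
The Glass Key  | Allen 


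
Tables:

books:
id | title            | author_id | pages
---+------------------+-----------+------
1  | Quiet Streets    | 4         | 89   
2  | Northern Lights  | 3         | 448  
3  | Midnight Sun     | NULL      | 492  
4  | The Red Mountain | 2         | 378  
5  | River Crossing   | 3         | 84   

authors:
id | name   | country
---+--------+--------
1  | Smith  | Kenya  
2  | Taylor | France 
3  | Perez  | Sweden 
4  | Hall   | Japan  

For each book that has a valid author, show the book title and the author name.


INNER JOIN keeps only books rows whose author_id matches an id in authors. Walk through each book:
  - book 1 (Quiet Streets): author_id=4 -> matches Hall
  - book 2 (Northern Lights): author_id=3 -> matches Perez
  - book 3 (Midnight Sun): author_id=NULL, no match -> dropped
  - book 4 (The Red Mountain): author_id=2 -> matches Taylor
  - book 5 (River Crossing): author_id=3 -> matches Perez
So 1 of 5 rows is dropped.

SQL:
SELECT a.title, b.name AS author
FROM books a
INNER JOIN authors b ON a.author_id = b.id

Result:
title            | author
-----------------+-------
Quiet Streets    | Hall  
Northern Lights  | Perez 
The Red Mountain | Taylor
River Crossing   | Perez 


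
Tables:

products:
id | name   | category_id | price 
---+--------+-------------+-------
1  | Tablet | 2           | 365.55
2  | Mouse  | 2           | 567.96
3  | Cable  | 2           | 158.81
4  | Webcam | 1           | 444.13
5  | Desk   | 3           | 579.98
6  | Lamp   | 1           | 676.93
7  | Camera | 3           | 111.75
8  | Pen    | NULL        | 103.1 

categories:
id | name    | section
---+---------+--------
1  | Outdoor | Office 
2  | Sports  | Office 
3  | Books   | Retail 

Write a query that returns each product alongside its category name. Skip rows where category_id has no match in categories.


INNER JOIN keeps only products rows whose category_id matches an id in categories. Walk through each product:
  - product 1 (Tablet): category_id=2 -> matches Sports
  - product 2 (Mouse): category_id=2 -> matches Sports
  - product 3 (Cable): category_id=2 -> matches Sports
  - product 4 (Webcam): category_id=1 -> matches Outdoor
  - product 5 (Desk): category_id=3 -> matches Books
  - product 6 (Lamp): category_id=1 -> matches Outdoor
  - product 7 (Camera): category_id=3 -> matches Books
  - product 8 (Pen): category_id=NULL, no match -> dropped
So 1 of 8 rows is dropped.

SQL:
SELECT a.name, b.name AS category
FROM products a
INNER JOIN categories b ON a.category_id = b.id

Result:
name   | category
-------+---------
Tablet | Sports  
Mouse  | Sports  
Cable  | Sports  
Webcam | Outdoor 
Desk   | Books   
Lamp   | Outdoor 
Camera | Books   


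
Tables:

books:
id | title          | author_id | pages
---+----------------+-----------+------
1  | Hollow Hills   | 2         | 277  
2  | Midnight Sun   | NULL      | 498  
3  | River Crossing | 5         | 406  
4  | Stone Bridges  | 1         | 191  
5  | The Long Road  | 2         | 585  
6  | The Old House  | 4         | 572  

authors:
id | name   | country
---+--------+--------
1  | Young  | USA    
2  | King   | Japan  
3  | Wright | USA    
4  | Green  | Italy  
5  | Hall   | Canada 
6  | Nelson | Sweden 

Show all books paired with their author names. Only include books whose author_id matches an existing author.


INNER JOIN keeps only books rows whose author_id matches an id in authors. Walk through each book:
  - book 1 (Hollow Hills): author_id=2 -> matches King
  - book 2 (Midnight Sun): author_id=NULL, no match -> dropped
  - book 3 (River Crossing): author_id=5 -> matches Hall
  - book 4 (Stone Bridges): author_id=1 -> matches Young
  - book 5 (The Long Road): author_id=2 -> matches King
  - book 6 (The Old House): author_id=4 -> matches Green
So 1 of 6 rows is dropped.

SQL:
SELECT a.title, b.name AS author
FROM books a
INNER JOIN authors b ON a.author_id = b.id

Result:
title          | author
---------------+-------
Hollow Hills   | King  
River Crossing | Hall  
Stone Bridges  | Young 
The Long Road  | King  
The Old House  | Green 


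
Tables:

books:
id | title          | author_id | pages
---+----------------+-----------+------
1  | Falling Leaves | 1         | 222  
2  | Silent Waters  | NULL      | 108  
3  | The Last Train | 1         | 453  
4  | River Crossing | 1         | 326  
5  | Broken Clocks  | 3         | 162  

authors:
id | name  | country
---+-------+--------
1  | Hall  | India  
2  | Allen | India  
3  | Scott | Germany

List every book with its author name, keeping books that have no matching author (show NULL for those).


LEFT JOIN keeps every row from books (the left table); where author_id has no match in authors, the author columns become NULL. Walk through each book:
  - book 1 (Falling Leaves): author_id=1 -> matches Hall
  - book 2 (Silent Waters): author_id=NULL, no match -> kept with NULL
  - book 3 (The Last Train): author_id=1 -> matches Hall
  - book 4 (River Crossing): author_id=1 -> matches Hall
  - book 5 (Broken Clocks): author_id=3 -> matches Scott
All 5 rows appear; 1 has NULL author.

SQL:
SELECT a.title, b.name AS author
FROM books a
LEFT JOIN authors b ON a.author_id = b.id

Result:
title          | author
---------------+-------
Falling Leaves | Hall  
Silent Waters  | NULL  
The Last Train | Hall  
River Crossing | Hall  
Broken Clocks  | Scott 


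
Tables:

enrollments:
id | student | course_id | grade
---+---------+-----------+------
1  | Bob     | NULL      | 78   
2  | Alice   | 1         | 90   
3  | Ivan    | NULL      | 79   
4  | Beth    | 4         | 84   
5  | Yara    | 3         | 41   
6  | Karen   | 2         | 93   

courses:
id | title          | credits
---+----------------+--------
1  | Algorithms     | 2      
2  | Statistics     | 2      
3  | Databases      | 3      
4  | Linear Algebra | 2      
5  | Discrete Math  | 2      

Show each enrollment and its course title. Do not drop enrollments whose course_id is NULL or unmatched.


LEFT JOIN keeps every row from enrollments (the left table); where course_id has no match in courses, the course columns become NULL. Walk through each enrollment:
  - enrollment 1 (Bob): course_id=NULL, no match -> kept with NULL
  - enrollment 2 (Alice): course_id=1 -> matches Algorithms
  - enrollment 3 (Ivan): course_id=NULL, no match -> kept with NULL
  - enrollment 4 (Beth): course_id=4 -> matches Linear Algebra
  - enrollment 5 (Yara): course_id=3 -> matches Databases
  - enrollment 6 (Karen): course_id=2 -> matches Statistics
All 6 rows appear; 2 have NULL course.

SQL:
SELECT a.student, b.title AS course
FROM enrollments a
LEFT JOIN courses b ON a.course_id = b.id

Result:
student | course        
--------+---------------
Bob     | NULL          
Alice   | Algorithms    
Ivan    | NULL          
Beth    | Linear Algebra
Yara    | Databases     
Karen   | Statistics    


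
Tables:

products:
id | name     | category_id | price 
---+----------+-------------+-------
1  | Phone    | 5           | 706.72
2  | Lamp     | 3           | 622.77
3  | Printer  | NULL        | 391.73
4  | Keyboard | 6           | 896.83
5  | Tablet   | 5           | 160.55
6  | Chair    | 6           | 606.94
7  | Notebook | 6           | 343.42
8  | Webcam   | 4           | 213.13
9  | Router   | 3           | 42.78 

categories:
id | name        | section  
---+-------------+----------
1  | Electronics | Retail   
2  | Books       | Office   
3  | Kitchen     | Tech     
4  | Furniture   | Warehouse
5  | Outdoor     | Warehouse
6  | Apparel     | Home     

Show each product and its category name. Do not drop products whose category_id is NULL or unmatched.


LEFT JOIN keeps every row from products (the left table); where category_id has no match in categories, the category columns become NULL. Walk through each product:
  - product 1 (Phone): category_id=5 -> matches Outdoor
  - product 2 (Lamp): category_id=3 -> matches Kitchen
  - product 3 (Printer): category_id=NULL, no match -> kept with NULL
  - product 4 (Keyboard): category_id=6 -> matches Apparel
  - product 5 (Tablet): category_id=5 -> matches Outdoor
  - product 6 (Chair): category_id=6 -> matches Apparel
  - product 7 (Notebook): category_id=6 -> matches Apparel
  - product 8 (Webcam): category_id=4 -> matches Furniture
  - product 9 (Router): category_id=3 -> matches Kitchen
All 9 rows appear; 1 has NULL category.

SQL:
SELECT a.name, b.name AS category
FROM products a
LEFT JOIN categories b ON a.category_id = b.id

Result:
name     | category 
---------+----------
Phone    | Outdoor  
Lamp     | Kitchen  
Printer  | NULL     
Keyboard | Apparel  
Tablet   | Outdoor  
Chair    | Apparel  
Notebook | Apparel  
Webcam   | Furniture
Router   | Kitchen  


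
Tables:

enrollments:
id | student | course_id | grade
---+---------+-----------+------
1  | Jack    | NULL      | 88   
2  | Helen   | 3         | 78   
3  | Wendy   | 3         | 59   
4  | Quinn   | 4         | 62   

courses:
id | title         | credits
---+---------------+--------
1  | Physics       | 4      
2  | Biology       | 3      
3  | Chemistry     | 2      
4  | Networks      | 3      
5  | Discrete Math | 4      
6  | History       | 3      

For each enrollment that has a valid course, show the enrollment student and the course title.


INNER JOIN keeps only enrollments rows whose course_id matches an id in courses. Walk through each enrollment:
  - enrollment 1 (Jack): course_id=NULL, no match -> dropped
  - enrollment 2 (Helen): course_id=3 -> matches Chemistry
  - enrollment 3 (Wendy): course_id=3 -> matches Chemistry
  - enrollment 4 (Quinn): course_id=4 -> matches Networks
So 1 of 4 rows is dropped.

SQL:
SELECT a.student, b.title AS course
FROM enrollments a
INNER JOIN courses b ON a.course_id = b.id

Result:
student | course   
--------+----------
Helen   | Chemistry
Wendy   | Chemistry
Quinn   | Networks 


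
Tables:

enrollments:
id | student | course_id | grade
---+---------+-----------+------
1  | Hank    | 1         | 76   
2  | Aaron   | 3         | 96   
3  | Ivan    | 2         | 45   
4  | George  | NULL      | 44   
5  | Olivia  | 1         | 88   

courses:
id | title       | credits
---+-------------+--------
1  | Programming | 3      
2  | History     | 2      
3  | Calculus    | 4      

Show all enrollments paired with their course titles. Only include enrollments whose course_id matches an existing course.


INNER JOIN keeps only enrollments rows whose course_id matches an id in courses. Walk through each enrollment:
  - enrollment 1 (Hank): course_id=1 -> matches Programming
  - enrollment 2 (Aaron): course_id=3 -> matches Calculus
  - enrollment 3 (Ivan): course_id=2 -> matches History
  - enrollment 4 (George): course_id=NULL, no match -> dropped
  - enrollment 5 (Olivia): course_id=1 -> matches Programming
So 1 of 5 rows is dropped.

SQL:
SELECT a.student, b.title AS course
FROM enrollments a
INNER JOIN courses b ON a.course_id = b.id

Result:
student | course     
--------+------------
Hank    | Programming
Aaron   | Calculus   
Ivan    | History    
Olivia  | Programming


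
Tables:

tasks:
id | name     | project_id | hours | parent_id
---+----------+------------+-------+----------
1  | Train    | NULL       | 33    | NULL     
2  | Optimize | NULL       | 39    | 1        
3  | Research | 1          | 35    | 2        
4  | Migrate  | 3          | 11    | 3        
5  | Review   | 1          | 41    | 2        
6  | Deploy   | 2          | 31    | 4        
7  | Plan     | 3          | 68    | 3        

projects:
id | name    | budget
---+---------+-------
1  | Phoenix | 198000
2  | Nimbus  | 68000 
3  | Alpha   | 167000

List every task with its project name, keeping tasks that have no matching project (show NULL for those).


LEFT JOIN keeps every row from tasks (the left table); where project_id has no match in projects, the project columns become NULL. Walk through each task:
  - task 1 (Train): project_id=NULL, no match -> kept with NULL
  - task 2 (Optimize): project_id=NULL, no match -> kept with NULL
  - task 3 (Research): project_id=1 -> matches Phoenix
  - task 4 (Migrate): project_id=3 -> matches Alpha
  - task 5 (Review): project_id=1 -> matches Phoenix
  - task 6 (Deploy): project_id=2 -> matches Nimbus
  - task 7 (Plan): project_id=3 -> matches Alpha
All 7 rows appear; 2 have NULL project.

SQL:
SELECT a.name, b.name AS project
FROM tasks a
LEFT JOIN projects b ON a.project_id = b.id

Result:
name     | project
---------+--------
Train    | NULL   
Optimize | NULL   
Research | Phoenix
Migrate  | Alpha  
Review   | Phoenix
Deploy   | Nimbus 
Plan     | Alpha  


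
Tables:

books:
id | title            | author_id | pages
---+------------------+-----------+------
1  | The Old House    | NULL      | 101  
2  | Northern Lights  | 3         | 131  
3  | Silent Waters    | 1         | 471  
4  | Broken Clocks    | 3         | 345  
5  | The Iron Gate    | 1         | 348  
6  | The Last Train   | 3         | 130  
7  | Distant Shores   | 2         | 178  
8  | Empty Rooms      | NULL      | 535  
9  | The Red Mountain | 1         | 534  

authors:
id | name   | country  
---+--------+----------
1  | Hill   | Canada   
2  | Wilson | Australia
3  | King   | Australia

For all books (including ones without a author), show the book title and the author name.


LEFT JOIN keeps every row from books (the left table); where author_id has no match in authors, the author columns become NULL. Walk through each book:
  - book 1 (The Old House): author_id=NULL, no match -> kept with NULL
  - book 2 (Northern Lights): author_id=3 -> matches King
  - book 3 (Silent Waters): author_id=1 -> matches Hill
  - book 4 (Broken Clocks): author_id=3 -> matches King
  - book 5 (The Iron Gate): author_id=1 -> matches Hill
  - book 6 (The Last Train): author_id=3 -> matches King
  - book 7 (Distant Shores): author_id=2 -> matches Wilson
  - book 8 (Empty Rooms): author_id=NULL, no match -> kept with NULL
  - book 9 (The Red Mountain): author_id=1 -> matches Hill
All 9 rows appear; 2 have NULL author.

SQL:
SELECT a.title, b.name AS author
FROM books a
LEFT JOIN authors b ON a.author_id = b.id

Result:
title            | author
-----------------+-------
The Old House    | NULL  
Northern Lights  | King  
Silent Waters    | Hill  
Broken Clocks    | King  
The Iron Gate    | Hill  
The Last Train   | King  
Distant Shores   | Wilson
Empty Rooms      | NULL  
The Red Mountain | Hill  


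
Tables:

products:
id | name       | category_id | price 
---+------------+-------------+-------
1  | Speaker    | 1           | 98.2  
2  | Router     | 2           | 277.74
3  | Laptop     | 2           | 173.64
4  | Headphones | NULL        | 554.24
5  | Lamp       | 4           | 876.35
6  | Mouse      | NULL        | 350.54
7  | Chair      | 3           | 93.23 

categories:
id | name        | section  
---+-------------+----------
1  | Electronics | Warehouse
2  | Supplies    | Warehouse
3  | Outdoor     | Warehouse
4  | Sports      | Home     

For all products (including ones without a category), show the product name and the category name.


LEFT JOIN keeps every row from products (the left table); where category_id has no match in categories, the category columns become NULL. Walk through each product:
  - product 1 (Speaker): category_id=1 -> matches Electronics
  - product 2 (Router): category_id=2 -> matches Supplies
  - product 3 (Laptop): category_id=2 -> matches Supplies
  - product 4 (Headphones): category_id=NULL, no match -> kept with NULL
  - product 5 (Lamp): category_id=4 -> matches Sports
  - product 6 (Mouse): category_id=NULL, no match -> kept with NULL
  - product 7 (Chair): category_id=3 -> matches Outdoor
All 7 rows appear; 2 have NULL category.

SQL:
SELECT a.name, b.name AS category
FROM products a
LEFT JOIN categories b ON a.category_id = b.id

Result:
name       | category   
-----------+------------
Speaker    | Electronics
Router     | Supplies   
Laptop     | Supplies   
Headphones | NULL       
Lamp       | Sports     
Mouse      | NULL       
Chair      | Outdoor    


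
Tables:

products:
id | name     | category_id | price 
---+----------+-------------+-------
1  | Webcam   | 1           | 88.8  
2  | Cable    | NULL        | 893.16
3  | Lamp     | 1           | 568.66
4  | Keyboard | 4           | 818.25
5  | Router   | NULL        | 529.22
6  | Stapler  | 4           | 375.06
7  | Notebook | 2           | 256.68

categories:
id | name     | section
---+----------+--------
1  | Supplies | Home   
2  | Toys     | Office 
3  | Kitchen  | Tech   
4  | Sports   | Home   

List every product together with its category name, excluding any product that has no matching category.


INNER JOIN keeps only products rows whose category_id matches an id in categories. Walk through each product:
  - product 1 (Webcam): category_id=1 -> matches Supplies
  - product 2 (Cable): category_id=NULL, no match -> dropped
  - product 3 (Lamp): category_id=1 -> matches Supplies
  - product 4 (Keyboard): category_id=4 -> matches Sports
  - product 5 (Router): category_id=NULL, no match -> dropped
  - product 6 (Stapler): category_id=4 -> matches Sports
  - product 7 (Notebook): category_id=2 -> matches Toys
So 2 of 7 rows are dropped.

SQL:
SELECT a.name, b.name AS category
FROM products a
INNER JOIN categories b ON a.category_id = b.id

Result:
name     | category
---------+---------
Webcam   | Supplies
Lamp     | Supplies
Keyboard | Sports  
Stapler  | Sports  
Notebook | Toys    


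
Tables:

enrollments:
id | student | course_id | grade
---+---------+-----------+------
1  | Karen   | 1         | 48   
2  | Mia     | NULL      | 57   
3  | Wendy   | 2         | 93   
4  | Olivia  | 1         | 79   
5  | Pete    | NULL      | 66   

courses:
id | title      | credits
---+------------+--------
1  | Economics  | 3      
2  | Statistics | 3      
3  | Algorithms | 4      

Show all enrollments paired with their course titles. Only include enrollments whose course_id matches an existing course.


INNER JOIN keeps only enrollments rows whose course_id matches an id in courses. Walk through each enrollment:
  - enrollment 1 (Karen): course_id=1 -> matches Economics
  - enrollment 2 (Mia): course_id=NULL, no match -> dropped
  - enrollment 3 (Wendy): course_id=2 -> matches Statistics
  - enrollment 4 (Olivia): course_id=1 -> matches Economics
  - enrollment 5 (Pete): course_id=NULL, no match -> dropped
So 2 of 5 rows are dropped.

SQL:
SELECT a.student, b.title AS course
FROM enrollments a
INNER JOIN courses b ON a.course_id = b.id

Result:
student | course    
--------+-----------
Karen   | Economics 
Wendy   | Statistics
Olivia  | Economics 
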